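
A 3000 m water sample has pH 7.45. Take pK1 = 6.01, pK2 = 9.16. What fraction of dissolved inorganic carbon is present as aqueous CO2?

α₀ = 0.0344

α₀ = 1 / (1 + K1/[H⁺] + K1K2/[H⁺]²) = 1 / (1 + 10^+1.44 + 10^-0.27)
   = 1 / (1 + 27.542 + 0.53703) = 1/29.079 = 0.03439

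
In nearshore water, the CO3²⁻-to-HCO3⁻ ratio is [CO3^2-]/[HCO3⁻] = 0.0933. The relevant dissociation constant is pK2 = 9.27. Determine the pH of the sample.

From K2 = [H⁺][CO3^2-]/[HCO3⁻]:  pH = pK2 + log₁₀([CO3^2-]/[HCO3⁻])
log₁₀(0.0933) = -1.030
pH = 9.27 + (-1.030) = 8.24

pH = 8.24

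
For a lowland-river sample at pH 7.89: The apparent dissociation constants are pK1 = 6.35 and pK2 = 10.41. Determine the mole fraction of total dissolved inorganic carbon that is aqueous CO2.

α₀ = 0.0279

α₀ = 1 / (1 + K1/[H⁺] + K1K2/[H⁺]²) = 1 / (1 + 10^+1.54 + 10^-0.98)
   = 1 / (1 + 34.674 + 0.10471) = 1/35.778 = 0.02795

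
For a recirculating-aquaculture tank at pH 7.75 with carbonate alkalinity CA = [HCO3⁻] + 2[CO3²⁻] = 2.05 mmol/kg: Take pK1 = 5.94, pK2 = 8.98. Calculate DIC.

DIC = 1.97 mmol/kg

CA = [HCO3⁻] + 2[CO3²⁻] = (α₁ + 2α₂)·DIC
At pH 7.75: [H⁺]/K1 = 10^-1.81 = 0.015488, K2/[H⁺] = 10^-1.23 = 0.058884
α₁ = 1/(1 + 0.015488 + 0.058884) = 1/1.0744 = 0.9308; α₂ = α₁·K2/[H⁺] = 0.05481
α₁ + 2α₂ = 1.0404
DIC = CA / (α₁ + 2α₂) = 2.05 / 1.0404 = 1.97 mmol/kg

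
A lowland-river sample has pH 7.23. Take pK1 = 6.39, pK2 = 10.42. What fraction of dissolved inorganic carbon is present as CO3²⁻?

α₂ = 1 / (1 + [H⁺]/K2 + [H⁺]²/(K1K2)) = 1 / (1 + 10^+3.19 + 10^+2.35)
   = 1 / (1 + 1548.8 + 223.87) = 1/1773.7 = 0.0005638

α₂ = 0.000564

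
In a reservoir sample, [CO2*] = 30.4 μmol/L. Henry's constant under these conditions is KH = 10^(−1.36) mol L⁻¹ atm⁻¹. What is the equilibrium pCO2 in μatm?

pCO2 = 696 μatm

KH = 10^(−1.36) = 4.365×10^-2 mol L⁻¹ atm⁻¹
pCO2 = [CO2*]/KH = 30.4×10^-6 / 4.365×10^-2 = 6.96×10^-4 atm = 696 μatm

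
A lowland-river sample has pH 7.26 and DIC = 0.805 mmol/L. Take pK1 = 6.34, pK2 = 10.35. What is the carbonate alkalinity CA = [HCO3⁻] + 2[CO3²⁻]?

CA = 0.719 mmol/L

CA = [HCO3⁻] + 2[CO3²⁻] = (α₁ + 2α₂)·DIC
At pH 7.26: [H⁺]/K1 = 10^-0.92 = 0.12023, K2/[H⁺] = 10^-3.09 = 0.00081283
α₁ = 1/(1 + 0.12023 + 0.00081283) = 1/1.1210 = 0.8920; α₂ = α₁·K2/[H⁺] = 0.0007251
α₁ + 2α₂ = 0.8935
CA = 0.8935 × 0.805 = 0.719 mmol/L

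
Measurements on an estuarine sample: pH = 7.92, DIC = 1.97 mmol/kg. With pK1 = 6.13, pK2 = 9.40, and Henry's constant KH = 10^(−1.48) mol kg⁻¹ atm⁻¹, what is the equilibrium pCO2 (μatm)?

pCO2 = 920 μatm

α₀ = 1 / (1 + K1/[H⁺] + K1K2/[H⁺]²) = 1 / (1 + 10^+1.79 + 10^+0.31)
   = 1 / (1 + 61.660 + 2.0417) = 1/64.701 = 0.01546
[CO2*] = α₀ × DIC = 0.01546 × 1.97 = 0.03045 mmol/kg
pCO2 = [CO2*]/KH = 3.045×10^-5 / 3.311×10^-2 = 920 μatm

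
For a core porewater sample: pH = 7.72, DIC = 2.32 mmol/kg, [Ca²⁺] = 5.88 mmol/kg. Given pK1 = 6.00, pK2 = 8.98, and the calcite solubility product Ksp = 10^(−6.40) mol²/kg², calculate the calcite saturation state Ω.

α₂ = 1 / (1 + [H⁺]/K2 + [H⁺]²/(K1K2)) = 1 / (1 + 10^+1.26 + 10^-0.46)
   = 1 / (1 + 18.197 + 0.34674) = 1/19.544 = 0.05117
[CO3²⁻] = α₂ × DIC = 0.05117 × 2.32 = 0.1187 mmol/kg
Ksp = 10^(−6.40) = 3.981×10^-7
Ω = [Ca²⁺][CO3²⁻]/Ksp = (5.88×10^-3)(1.187×10^-4) / 3.981×10^-7 = 1.75

Ω = 1.75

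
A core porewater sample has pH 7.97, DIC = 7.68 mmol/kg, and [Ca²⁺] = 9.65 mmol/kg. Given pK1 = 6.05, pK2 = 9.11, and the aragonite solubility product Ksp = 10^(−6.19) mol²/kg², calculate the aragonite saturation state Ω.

Ω = 7.67

α₂ = 1 / (1 + [H⁺]/K2 + [H⁺]²/(K1K2)) = 1 / (1 + 10^+1.14 + 10^-0.78)
   = 1 / (1 + 13.804 + 0.16596) = 1/14.970 = 0.06680
[CO3²⁻] = α₂ × DIC = 0.06680 × 7.68 = 0.5130 mmol/kg
Ksp = 10^(−6.19) = 6.457×10^-7
Ω = [Ca²⁺][CO3²⁻]/Ksp = (9.65×10^-3)(5.130×10^-4) / 6.457×10^-7 = 7.67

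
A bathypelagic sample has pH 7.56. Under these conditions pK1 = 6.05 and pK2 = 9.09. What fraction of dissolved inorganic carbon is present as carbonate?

α₂ = 0.0278

α₂ = 1 / (1 + [H⁺]/K2 + [H⁺]²/(K1K2)) = 1 / (1 + 10^+1.53 + 10^+0.02)
   = 1 / (1 + 33.884 + 1.0471) = 1/35.932 = 0.02783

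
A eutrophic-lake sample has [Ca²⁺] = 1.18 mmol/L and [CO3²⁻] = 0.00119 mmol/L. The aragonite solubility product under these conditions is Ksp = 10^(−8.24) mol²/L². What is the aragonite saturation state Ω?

Ω = 0.244

Ksp = 10^(−8.24) = 5.754×10^-9
Ω = [Ca²⁺][CO3²⁻]/Ksp = (1.18×10^-3)(0.00119×10^-3) / 5.754×10^-9 = 0.244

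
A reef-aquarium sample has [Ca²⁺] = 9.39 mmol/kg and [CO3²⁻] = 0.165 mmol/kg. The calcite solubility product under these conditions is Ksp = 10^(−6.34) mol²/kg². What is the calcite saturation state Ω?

Ω = 3.39

Ksp = 10^(−6.34) = 4.571×10^-7
Ω = [Ca²⁺][CO3²⁻]/Ksp = (9.39×10^-3)(0.165×10^-3) / 4.571×10^-7 = 3.39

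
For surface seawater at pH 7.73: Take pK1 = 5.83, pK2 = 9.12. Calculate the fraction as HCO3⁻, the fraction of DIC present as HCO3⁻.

α₁ = 1 / (1 + [H⁺]/K1 + K2/[H⁺]) = 1 / (1 + 10^-1.90 + 10^-1.39)
   = 1 / (1 + 0.012589 + 0.040738) = 1/1.0533 = 0.9494

α₁ = 0.949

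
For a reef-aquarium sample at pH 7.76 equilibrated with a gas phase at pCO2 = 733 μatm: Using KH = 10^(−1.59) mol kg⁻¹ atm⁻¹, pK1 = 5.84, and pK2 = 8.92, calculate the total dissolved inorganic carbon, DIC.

DIC = 1.69 mmol/kg

[CO2*] = KH · pCO2 = 10^(−1.59) × 733×10^-6 = 1.884×10^-5 mol/kg
α₀ = 1/(1 + K1/[H⁺] + K1K2/[H⁺]²) = 1/(1 + 10^+1.92 + 10^+0.76) = 0.01112
DIC = [CO2*]/α₀ = 1.884×10^-5 / 0.01112 = 1.69 mmol/kg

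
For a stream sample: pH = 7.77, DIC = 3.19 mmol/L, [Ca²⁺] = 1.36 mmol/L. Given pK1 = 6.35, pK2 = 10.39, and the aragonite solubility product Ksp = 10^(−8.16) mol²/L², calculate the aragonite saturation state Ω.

α₂ = 1 / (1 + [H⁺]/K2 + [H⁺]²/(K1K2)) = 1 / (1 + 10^+2.62 + 10^+1.20)
   = 1 / (1 + 416.87 + 15.849) = 1/433.72 = 0.002306
[CO3²⁻] = α₂ × DIC = 0.002306 × 3.19 = 0.007355 mmol/L = 7.355 μmol/L
Ksp = 10^(−8.16) = 6.918×10^-9
Ω = [Ca²⁺][CO3²⁻]/Ksp = (1.36×10^-3)(7.355×10^-6) / 6.918×10^-9 = 1.45

Ω = 1.45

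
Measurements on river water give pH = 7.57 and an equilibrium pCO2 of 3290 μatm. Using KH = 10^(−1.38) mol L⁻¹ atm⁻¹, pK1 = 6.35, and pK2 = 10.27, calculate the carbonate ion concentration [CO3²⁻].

[CO3²⁻] = 4.54 μmol/L

[CO2*] = KH · pCO2 = 10^(−1.38) × 3290×10^-6 = 1.372×10^-4 mol/L
α₀ = 1/(1 + K1/[H⁺] + K1K2/[H⁺]²) = 1/(1 + 10^+1.22 + 10^-1.48) = 0.05672
DIC = [CO2*]/α₀ = 1.372×10^-4 / 0.05672 = 2.418 mmol/L
[CO3²⁻] = α₂·DIC; α₂ = 0.001878, so [CO3²⁻] = 0.001878 × 2.418 = 0.00454 mmol/L = 4.54 μmol/L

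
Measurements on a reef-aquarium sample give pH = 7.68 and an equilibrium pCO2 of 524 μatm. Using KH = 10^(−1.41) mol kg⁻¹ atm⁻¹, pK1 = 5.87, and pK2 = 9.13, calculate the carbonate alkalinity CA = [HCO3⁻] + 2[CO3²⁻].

CA = 1.41 mmol/kg

[CO2*] = KH · pCO2 = 10^(−1.41) × 524×10^-6 = 2.039×10^-5 mol/kg
α₀ = 1/(1 + K1/[H⁺] + K1K2/[H⁺]²) = 1/(1 + 10^+1.81 + 10^+0.36) = 0.01474
DIC = [CO2*]/α₀ = 2.039×10^-5 / 0.01474 = 1.383 mmol/kg
CA = (α₁ + 2α₂)·DIC = (0.9515 + 2×0.03376) × 1.383 = 1.41 mmol/kg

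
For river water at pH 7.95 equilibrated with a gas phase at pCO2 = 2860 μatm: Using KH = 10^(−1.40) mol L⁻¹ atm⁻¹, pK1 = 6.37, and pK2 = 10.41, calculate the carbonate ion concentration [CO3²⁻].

[CO3²⁻] = 15.0 μmol/L

[CO2*] = KH · pCO2 = 10^(−1.40) × 2860×10^-6 = 1.139×10^-4 mol/L
α₀ = 1/(1 + K1/[H⁺] + K1K2/[H⁺]²) = 1/(1 + 10^+1.58 + 10^-0.88) = 0.02554
DIC = [CO2*]/α₀ = 1.139×10^-4 / 0.02554 = 4.458 mmol/L
[CO3²⁻] = α₂·DIC; α₂ = 0.003367, so [CO3²⁻] = 0.003367 × 4.458 = 0.0150 mmol/L = 15.0 μmol/L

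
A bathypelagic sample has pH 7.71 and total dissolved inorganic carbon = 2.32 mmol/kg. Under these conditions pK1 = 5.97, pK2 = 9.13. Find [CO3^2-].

[CO3²⁻] = 0.0835 mmol/kg

α₂ = 1 / (1 + [H⁺]/K2 + [H⁺]²/(K1K2)) = 1 / (1 + 10^+1.42 + 10^-0.32)
   = 1 / (1 + 26.303 + 0.47863) = 1/27.781 = 0.03600
[CO3²⁻] = α₂ × DIC = 0.03600 × 2.32 = 0.0835 mmol/kg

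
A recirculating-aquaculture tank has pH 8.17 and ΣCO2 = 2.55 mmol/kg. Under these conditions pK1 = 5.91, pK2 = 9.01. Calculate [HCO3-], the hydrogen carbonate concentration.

α₁ = 1 / (1 + [H⁺]/K1 + K2/[H⁺]) = 1 / (1 + 10^-2.26 + 10^-0.84)
   = 1 / (1 + 0.0054954 + 0.14454) = 1/1.1500 = 0.8695
[HCO3⁻] = α₁ × DIC = 0.8695 × 2.55 = 2.22 mmol/kg

[HCO3⁻] = 2.22 mmol/kg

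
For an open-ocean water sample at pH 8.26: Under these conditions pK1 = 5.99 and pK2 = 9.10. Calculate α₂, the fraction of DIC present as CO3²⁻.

α₂ = 1 / (1 + [H⁺]/K2 + [H⁺]²/(K1K2)) = 1 / (1 + 10^+0.84 + 10^-1.43)
   = 1 / (1 + 6.9183 + 0.037154) = 1/7.9555 = 0.1257

α₂ = 0.126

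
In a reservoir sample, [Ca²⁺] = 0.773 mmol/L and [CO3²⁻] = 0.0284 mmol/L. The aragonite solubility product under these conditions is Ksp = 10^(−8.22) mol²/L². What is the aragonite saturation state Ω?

Ksp = 10^(−8.22) = 6.026×10^-9
Ω = [Ca²⁺][CO3²⁻]/Ksp = (0.773×10^-3)(0.0284×10^-3) / 6.026×10^-9 = 3.64

Ω = 3.64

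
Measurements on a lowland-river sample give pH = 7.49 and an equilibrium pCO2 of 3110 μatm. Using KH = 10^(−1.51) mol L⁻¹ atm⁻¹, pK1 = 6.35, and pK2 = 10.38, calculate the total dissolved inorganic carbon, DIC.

[CO2*] = KH · pCO2 = 10^(−1.51) × 3110×10^-6 = 9.611×10^-5 mol/L
α₀ = 1/(1 + K1/[H⁺] + K1K2/[H⁺]²) = 1/(1 + 10^+1.14 + 10^-1.75) = 0.06747
DIC = [CO2*]/α₀ = 9.611×10^-5 / 0.06747 = 1.42 mmol/L

DIC = 1.42 mmol/L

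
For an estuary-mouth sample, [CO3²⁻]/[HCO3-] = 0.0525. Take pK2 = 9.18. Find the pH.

From K2 = [H⁺][CO3²⁻]/[HCO3-]:  pH = pK2 + log₁₀([CO3²⁻]/[HCO3-])
log₁₀(0.0525) = -1.280
pH = 9.18 + (-1.280) = 7.90

pH = 7.90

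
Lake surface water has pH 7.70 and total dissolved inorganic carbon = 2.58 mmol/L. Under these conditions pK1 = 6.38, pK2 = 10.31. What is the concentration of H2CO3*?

[CO2*] = 0.118 mmol/L

α₀ = 1 / (1 + K1/[H⁺] + K1K2/[H⁺]²) = 1 / (1 + 10^+1.32 + 10^-1.29)
   = 1 / (1 + 20.893 + 0.051286) = 1/21.944 = 0.04557
[CO2*] = α₀ × DIC = 0.04557 × 2.58 = 0.118 mmol/L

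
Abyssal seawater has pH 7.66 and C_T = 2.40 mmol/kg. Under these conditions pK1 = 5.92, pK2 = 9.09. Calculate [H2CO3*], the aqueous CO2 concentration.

α₀ = 1 / (1 + K1/[H⁺] + K1K2/[H⁺]²) = 1 / (1 + 10^+1.74 + 10^+0.31)
   = 1 / (1 + 54.954 + 2.0417) = 1/57.996 = 0.01724
[CO2*] = α₀ × DIC = 0.01724 × 2.40 = 0.0414 mmol/kg

[CO2*] = 0.0414 mmol/kg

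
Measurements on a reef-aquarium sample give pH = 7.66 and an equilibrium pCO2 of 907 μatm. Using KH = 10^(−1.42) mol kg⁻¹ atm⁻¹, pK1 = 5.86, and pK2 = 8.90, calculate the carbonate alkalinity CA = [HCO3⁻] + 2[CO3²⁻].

CA = 2.43 mmol/kg

[CO2*] = KH · pCO2 = 10^(−1.42) × 907×10^-6 = 3.448×10^-5 mol/kg
α₀ = 1/(1 + K1/[H⁺] + K1K2/[H⁺]²) = 1/(1 + 10^+1.80 + 10^+0.56) = 0.01477
DIC = [CO2*]/α₀ = 3.448×10^-5 / 0.01477 = 2.335 mmol/kg
CA = (α₁ + 2α₂)·DIC = (0.9316 + 2×0.05361) × 2.335 = 2.43 mmol/kg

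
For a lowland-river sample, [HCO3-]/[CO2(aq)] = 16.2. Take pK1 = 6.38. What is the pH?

From K1 = [H⁺][HCO3-]/[CO2(aq)]:  pH = pK1 + log₁₀([HCO3-]/[CO2(aq)])
log₁₀(16.2) = +1.210
pH = 6.38 + (+1.210) = 7.59

pH = 7.59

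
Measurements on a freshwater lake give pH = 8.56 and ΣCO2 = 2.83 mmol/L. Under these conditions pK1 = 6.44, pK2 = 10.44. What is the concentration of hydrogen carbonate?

α₁ = 1 / (1 + [H⁺]/K1 + K2/[H⁺]) = 1 / (1 + 10^-2.12 + 10^-1.88)
   = 1 / (1 + 0.0075858 + 0.013183) = 1/1.0208 = 0.9797
[HCO3⁻] = α₁ × DIC = 0.9797 × 2.83 = 2.77 mmol/L

[HCO3⁻] = 2.77 mmol/L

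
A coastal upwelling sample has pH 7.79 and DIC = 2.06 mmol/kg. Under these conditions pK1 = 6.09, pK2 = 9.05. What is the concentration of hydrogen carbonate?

α₁ = 1 / (1 + [H⁺]/K1 + K2/[H⁺]) = 1 / (1 + 10^-1.70 + 10^-1.26)
   = 1 / (1 + 0.019953 + 0.054954) = 1/1.0749 = 0.9303
[HCO3⁻] = α₁ × DIC = 0.9303 × 2.06 = 1.92 mmol/kg

[HCO3⁻] = 1.92 mmol/kg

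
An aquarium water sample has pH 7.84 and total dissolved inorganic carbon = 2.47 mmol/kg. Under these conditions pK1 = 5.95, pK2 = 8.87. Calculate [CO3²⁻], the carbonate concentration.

[CO3²⁻] = 0.208 mmol/kg

α₂ = 1 / (1 + [H⁺]/K2 + [H⁺]²/(K1K2)) = 1 / (1 + 10^+1.03 + 10^-0.86)
   = 1 / (1 + 10.715 + 0.13804) = 1/11.853 = 0.08437
[CO3²⁻] = α₂ × DIC = 0.08437 × 2.47 = 0.208 mmol/kg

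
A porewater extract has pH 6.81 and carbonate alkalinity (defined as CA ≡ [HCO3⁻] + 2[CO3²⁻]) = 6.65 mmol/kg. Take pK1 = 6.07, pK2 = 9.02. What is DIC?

CA = [HCO3⁻] + 2[CO3²⁻] = (α₁ + 2α₂)·DIC
At pH 6.81: [H⁺]/K1 = 10^-0.74 = 0.18197, K2/[H⁺] = 10^-2.21 = 0.0061660
α₁ = 1/(1 + 0.18197 + 0.0061660) = 1/1.1881 = 0.8417; α₂ = α₁·K2/[H⁺] = 0.005190
α₁ + 2α₂ = 0.8520
DIC = CA / (α₁ + 2α₂) = 6.65 / 0.8520 = 7.80 mmol/kg

DIC = 7.80 mmol/kg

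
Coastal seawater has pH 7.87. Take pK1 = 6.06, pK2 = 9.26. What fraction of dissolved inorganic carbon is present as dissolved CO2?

α₀ = 1 / (1 + K1/[H⁺] + K1K2/[H⁺]²) = 1 / (1 + 10^+1.81 + 10^+0.42)
   = 1 / (1 + 64.565 + 2.6303) = 1/68.196 = 0.01466

α₀ = 0.0147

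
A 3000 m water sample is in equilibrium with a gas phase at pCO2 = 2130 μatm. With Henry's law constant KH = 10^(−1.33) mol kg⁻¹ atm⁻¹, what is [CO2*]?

KH = 10^(−1.33) = 4.677×10^-2 mol kg⁻¹ atm⁻¹
[CO2*] = KH · pCO2 = 4.677×10^-2 × 2130×10^-6 atm = 9.96×10^-5 mol/kg

[CO2*] = 99.6 μmol/kg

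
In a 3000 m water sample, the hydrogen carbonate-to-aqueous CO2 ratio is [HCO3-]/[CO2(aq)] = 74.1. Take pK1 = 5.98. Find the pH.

pH = 7.85

From K1 = [H⁺][HCO3-]/[CO2(aq)]:  pH = pK1 + log₁₀([HCO3-]/[CO2(aq)])
log₁₀(74.1) = +1.870
pH = 5.98 + (+1.870) = 7.85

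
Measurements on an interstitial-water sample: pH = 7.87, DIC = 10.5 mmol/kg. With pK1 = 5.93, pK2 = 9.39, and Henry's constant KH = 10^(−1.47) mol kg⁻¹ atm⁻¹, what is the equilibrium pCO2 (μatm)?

α₀ = 1 / (1 + K1/[H⁺] + K1K2/[H⁺]²) = 1 / (1 + 10^+1.94 + 10^+0.42)
   = 1 / (1 + 87.096 + 2.6303) = 1/90.727 = 0.01102
[CO2*] = α₀ × DIC = 0.01102 × 10.5 = 0.1157 mmol/kg
pCO2 = [CO2*]/KH = 1.157×10^-4 / 3.388×10^-2 = 3420 μatm

pCO2 = 3420 μatm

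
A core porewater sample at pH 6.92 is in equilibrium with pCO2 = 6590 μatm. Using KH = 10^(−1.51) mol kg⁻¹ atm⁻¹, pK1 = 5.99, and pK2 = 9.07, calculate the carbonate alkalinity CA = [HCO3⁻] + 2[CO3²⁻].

[CO2*] = KH · pCO2 = 10^(−1.51) × 6590×10^-6 = 2.037×10^-4 mol/kg
α₀ = 1/(1 + K1/[H⁺] + K1K2/[H⁺]²) = 1/(1 + 10^+0.93 + 10^-1.22) = 0.1045
DIC = [CO2*]/α₀ = 2.037×10^-4 / 0.1045 = 1.949 mmol/kg
CA = (α₁ + 2α₂)·DIC = (0.8892 + 2×0.006295) × 1.949 = 1.76 mmol/kg

CA = 1.76 mmol/kg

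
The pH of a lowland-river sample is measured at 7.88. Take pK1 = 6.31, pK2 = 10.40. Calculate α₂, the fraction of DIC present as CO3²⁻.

α₂ = 0.00293

α₂ = 1 / (1 + [H⁺]/K2 + [H⁺]²/(K1K2)) = 1 / (1 + 10^+2.52 + 10^+0.95)
   = 1 / (1 + 331.13 + 8.9125) = 1/341.04 = 0.002932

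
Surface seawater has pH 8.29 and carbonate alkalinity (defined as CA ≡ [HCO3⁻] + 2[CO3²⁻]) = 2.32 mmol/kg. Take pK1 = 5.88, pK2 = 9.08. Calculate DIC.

DIC = 2.04 mmol/kg

CA = [HCO3⁻] + 2[CO3²⁻] = (α₁ + 2α₂)·DIC
At pH 8.29: [H⁺]/K1 = 10^-2.41 = 0.0038905, K2/[H⁺] = 10^-0.79 = 0.16218
α₁ = 1/(1 + 0.0038905 + 0.16218) = 1/1.1661 = 0.8576; α₂ = α₁·K2/[H⁺] = 0.1391
α₁ + 2α₂ = 1.1357
DIC = CA / (α₁ + 2α₂) = 2.32 / 1.1357 = 2.04 mmol/kg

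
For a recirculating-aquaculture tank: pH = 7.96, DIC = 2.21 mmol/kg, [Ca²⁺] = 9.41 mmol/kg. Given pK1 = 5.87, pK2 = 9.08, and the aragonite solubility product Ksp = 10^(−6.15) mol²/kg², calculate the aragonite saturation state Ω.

Ω = 2.06

α₂ = 1 / (1 + [H⁺]/K2 + [H⁺]²/(K1K2)) = 1 / (1 + 10^+1.12 + 10^-0.97)
   = 1 / (1 + 13.183 + 0.10715) = 1/14.290 = 0.06998
[CO3²⁻] = α₂ × DIC = 0.06998 × 2.21 = 0.1547 mmol/kg
Ksp = 10^(−6.15) = 7.079×10^-7
Ω = [Ca²⁺][CO3²⁻]/Ksp = (9.41×10^-3)(1.547×10^-4) / 7.079×10^-7 = 2.06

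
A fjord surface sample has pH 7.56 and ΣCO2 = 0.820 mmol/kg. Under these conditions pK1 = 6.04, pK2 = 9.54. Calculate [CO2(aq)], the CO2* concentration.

α₀ = 1 / (1 + K1/[H⁺] + K1K2/[H⁺]²) = 1 / (1 + 10^+1.52 + 10^-0.46)
   = 1 / (1 + 33.113 + 0.34674) = 1/34.460 = 0.02902
[CO2*] = α₀ × DIC = 0.02902 × 0.820 = 0.0238 mmol/kg

[CO2*] = 0.0238 mmol/kg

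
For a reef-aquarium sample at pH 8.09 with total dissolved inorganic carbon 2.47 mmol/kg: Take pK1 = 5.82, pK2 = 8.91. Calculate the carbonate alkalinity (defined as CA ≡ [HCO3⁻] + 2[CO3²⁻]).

CA = 2.78 mmol/kg

CA = [HCO3⁻] + 2[CO3²⁻] = (α₁ + 2α₂)·DIC
At pH 8.09: [H⁺]/K1 = 10^-2.27 = 0.0053703, K2/[H⁺] = 10^-0.82 = 0.15136
α₁ = 1/(1 + 0.0053703 + 0.15136) = 1/1.1567 = 0.8645; α₂ = α₁·K2/[H⁺] = 0.1308
α₁ + 2α₂ = 1.1262
CA = 1.1262 × 2.47 = 2.78 mmol/kg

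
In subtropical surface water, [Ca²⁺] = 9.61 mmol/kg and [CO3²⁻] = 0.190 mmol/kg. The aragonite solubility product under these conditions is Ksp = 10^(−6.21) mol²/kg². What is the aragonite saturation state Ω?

Ω = 2.96

Ksp = 10^(−6.21) = 6.166×10^-7
Ω = [Ca²⁺][CO3²⁻]/Ksp = (9.61×10^-3)(0.190×10^-3) / 6.166×10^-7 = 2.96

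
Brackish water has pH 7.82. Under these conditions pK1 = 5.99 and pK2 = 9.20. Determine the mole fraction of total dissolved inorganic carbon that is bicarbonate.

α₁ = 0.947

α₁ = 1 / (1 + [H⁺]/K1 + K2/[H⁺]) = 1 / (1 + 10^-1.83 + 10^-1.38)
   = 1 / (1 + 0.014791 + 0.041687) = 1/1.0565 = 0.9465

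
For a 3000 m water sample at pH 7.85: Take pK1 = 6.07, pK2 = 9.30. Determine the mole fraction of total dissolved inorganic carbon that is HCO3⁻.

α₁ = 1 / (1 + [H⁺]/K1 + K2/[H⁺]) = 1 / (1 + 10^-1.78 + 10^-1.45)
   = 1 / (1 + 0.016596 + 0.035481) = 1/1.0521 = 0.9505

α₁ = 0.951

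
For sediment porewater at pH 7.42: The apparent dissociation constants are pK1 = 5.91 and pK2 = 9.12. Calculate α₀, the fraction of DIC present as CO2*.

α₀ = 0.0294

α₀ = 1 / (1 + K1/[H⁺] + K1K2/[H⁺]²) = 1 / (1 + 10^+1.51 + 10^-0.19)
   = 1 / (1 + 32.359 + 0.64565) = 1/34.005 = 0.02941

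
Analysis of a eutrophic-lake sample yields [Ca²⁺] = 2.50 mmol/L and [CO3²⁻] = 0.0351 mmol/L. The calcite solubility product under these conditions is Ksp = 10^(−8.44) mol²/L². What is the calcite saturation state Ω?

Ω = 24.2

Ksp = 10^(−8.44) = 3.631×10^-9
Ω = [Ca²⁺][CO3²⁻]/Ksp = (2.50×10^-3)(0.0351×10^-3) / 3.631×10^-9 = 24.2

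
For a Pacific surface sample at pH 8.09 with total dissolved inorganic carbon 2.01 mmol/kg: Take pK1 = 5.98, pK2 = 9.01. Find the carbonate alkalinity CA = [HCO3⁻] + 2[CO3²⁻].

CA = 2.21 mmol/kg

CA = [HCO3⁻] + 2[CO3²⁻] = (α₁ + 2α₂)·DIC
At pH 8.09: [H⁺]/K1 = 10^-2.11 = 0.0077625, K2/[H⁺] = 10^-0.92 = 0.12023
α₁ = 1/(1 + 0.0077625 + 0.12023) = 1/1.1280 = 0.8865; α₂ = α₁·K2/[H⁺] = 0.1066
α₁ + 2α₂ = 1.0997
CA = 1.0997 × 2.01 = 2.21 mmol/kg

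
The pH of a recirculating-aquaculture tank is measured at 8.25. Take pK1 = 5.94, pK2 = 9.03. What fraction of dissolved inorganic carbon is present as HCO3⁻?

α₁ = 0.854

α₁ = 1 / (1 + [H⁺]/K1 + K2/[H⁺]) = 1 / (1 + 10^-2.31 + 10^-0.78)
   = 1 / (1 + 0.0048978 + 0.16596) = 1/1.1709 = 0.8541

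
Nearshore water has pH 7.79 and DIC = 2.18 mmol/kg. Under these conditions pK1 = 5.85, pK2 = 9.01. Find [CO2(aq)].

α₀ = 1 / (1 + K1/[H⁺] + K1K2/[H⁺]²) = 1 / (1 + 10^+1.94 + 10^+0.72)
   = 1 / (1 + 87.096 + 5.2481) = 1/93.344 = 0.01071
[CO2*] = α₀ × DIC = 0.01071 × 2.18 = 0.0234 mmol/kg

[CO2*] = 0.0234 mmol/kg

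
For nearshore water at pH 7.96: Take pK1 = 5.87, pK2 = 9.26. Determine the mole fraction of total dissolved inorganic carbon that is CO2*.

α₀ = 0.00768

α₀ = 1 / (1 + K1/[H⁺] + K1K2/[H⁺]²) = 1 / (1 + 10^+2.09 + 10^+0.79)
   = 1 / (1 + 123.03 + 6.1660) = 1/130.19 = 0.007681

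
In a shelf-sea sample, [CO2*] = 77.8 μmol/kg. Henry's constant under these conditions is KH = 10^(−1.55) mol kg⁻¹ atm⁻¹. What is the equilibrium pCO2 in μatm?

pCO2 = 2760 μatm

KH = 10^(−1.55) = 2.818×10^-2 mol kg⁻¹ atm⁻¹
pCO2 = [CO2*]/KH = 77.8×10^-6 / 2.818×10^-2 = 2.76×10^-3 atm = 2760 μatm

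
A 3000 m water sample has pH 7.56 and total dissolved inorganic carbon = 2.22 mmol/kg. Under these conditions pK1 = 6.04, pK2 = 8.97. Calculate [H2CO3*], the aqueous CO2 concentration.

[CO2*] = 0.0627 mmol/kg

α₀ = 1 / (1 + K1/[H⁺] + K1K2/[H⁺]²) = 1 / (1 + 10^+1.52 + 10^+0.11)
   = 1 / (1 + 33.113 + 1.2882) = 1/35.401 = 0.02825
[CO2*] = α₀ × DIC = 0.02825 × 2.22 = 0.0627 mmol/kg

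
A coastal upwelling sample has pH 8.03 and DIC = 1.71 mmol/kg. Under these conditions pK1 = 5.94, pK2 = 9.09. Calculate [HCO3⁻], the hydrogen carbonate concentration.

α₁ = 1 / (1 + [H⁺]/K1 + K2/[H⁺]) = 1 / (1 + 10^-2.09 + 10^-1.06)
   = 1 / (1 + 0.0081283 + 0.087096) = 1/1.0952 = 0.9131
[HCO3⁻] = α₁ × DIC = 0.9131 × 1.71 = 1.56 mmol/kg

[HCO3⁻] = 1.56 mmol/kg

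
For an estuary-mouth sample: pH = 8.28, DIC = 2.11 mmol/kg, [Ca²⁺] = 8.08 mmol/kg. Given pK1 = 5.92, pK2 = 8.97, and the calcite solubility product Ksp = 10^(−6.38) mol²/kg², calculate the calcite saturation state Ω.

α₂ = 1 / (1 + [H⁺]/K2 + [H⁺]²/(K1K2)) = 1 / (1 + 10^+0.69 + 10^-1.67)
   = 1 / (1 + 4.8978 + 0.021380) = 1/5.9192 = 0.1689
[CO3²⁻] = α₂ × DIC = 0.1689 × 2.11 = 0.3565 mmol/kg
Ksp = 10^(−6.38) = 4.169×10^-7
Ω = [Ca²⁺][CO3²⁻]/Ksp = (8.08×10^-3)(3.565×10^-4) / 4.169×10^-7 = 6.91

Ω = 6.91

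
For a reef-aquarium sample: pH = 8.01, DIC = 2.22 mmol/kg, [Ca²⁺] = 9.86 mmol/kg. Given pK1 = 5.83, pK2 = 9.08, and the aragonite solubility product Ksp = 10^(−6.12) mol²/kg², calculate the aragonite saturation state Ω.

Ω = 2.25

α₂ = 1 / (1 + [H⁺]/K2 + [H⁺]²/(K1K2)) = 1 / (1 + 10^+1.07 + 10^-1.11)
   = 1 / (1 + 11.749 + 0.077625) = 1/12.827 = 0.07796
[CO3²⁻] = α₂ × DIC = 0.07796 × 2.22 = 0.1731 mmol/kg
Ksp = 10^(−6.12) = 7.586×10^-7
Ω = [Ca²⁺][CO3²⁻]/Ksp = (9.86×10^-3)(1.731×10^-4) / 7.586×10^-7 = 2.25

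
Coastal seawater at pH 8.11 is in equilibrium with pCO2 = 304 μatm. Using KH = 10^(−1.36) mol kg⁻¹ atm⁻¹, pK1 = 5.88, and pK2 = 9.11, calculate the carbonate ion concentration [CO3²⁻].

[CO3²⁻] = 0.225 mmol/kg

[CO2*] = KH · pCO2 = 10^(−1.36) × 304×10^-6 = 1.327×10^-5 mol/kg
α₀ = 1/(1 + K1/[H⁺] + K1K2/[H⁺]²) = 1/(1 + 10^+2.23 + 10^+1.23) = 0.005325
DIC = [CO2*]/α₀ = 1.327×10^-5 / 0.005325 = 2.492 mmol/kg
[CO3²⁻] = α₂·DIC; α₂ = 0.09043, so [CO3²⁻] = 0.09043 × 2.492 = 0.225 mmol/kg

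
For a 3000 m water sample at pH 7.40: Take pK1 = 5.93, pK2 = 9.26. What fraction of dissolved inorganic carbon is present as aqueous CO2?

α₀ = 1 / (1 + K1/[H⁺] + K1K2/[H⁺]²) = 1 / (1 + 10^+1.47 + 10^-0.39)
   = 1 / (1 + 29.512 + 0.40738) = 1/30.919 = 0.03234

α₀ = 0.0323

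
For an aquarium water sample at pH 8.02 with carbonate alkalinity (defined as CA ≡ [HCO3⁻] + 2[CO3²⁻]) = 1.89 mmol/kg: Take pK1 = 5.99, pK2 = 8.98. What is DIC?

CA = [HCO3⁻] + 2[CO3²⁻] = (α₁ + 2α₂)·DIC
At pH 8.02: [H⁺]/K1 = 10^-2.03 = 0.0093325, K2/[H⁺] = 10^-0.96 = 0.10965
α₁ = 1/(1 + 0.0093325 + 0.10965) = 1/1.1190 = 0.8937; α₂ = α₁·K2/[H⁺] = 0.09799
α₁ + 2α₂ = 1.0896
DIC = CA / (α₁ + 2α₂) = 1.89 / 1.0896 = 1.73 mmol/kg

DIC = 1.73 mmol/kg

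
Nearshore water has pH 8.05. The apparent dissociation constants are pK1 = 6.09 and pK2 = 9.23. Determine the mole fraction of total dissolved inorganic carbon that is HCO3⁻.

α₁ = 1 / (1 + [H⁺]/K1 + K2/[H⁺]) = 1 / (1 + 10^-1.96 + 10^-1.18)
   = 1 / (1 + 0.010965 + 0.066069) = 1/1.0770 = 0.9285

α₁ = 0.928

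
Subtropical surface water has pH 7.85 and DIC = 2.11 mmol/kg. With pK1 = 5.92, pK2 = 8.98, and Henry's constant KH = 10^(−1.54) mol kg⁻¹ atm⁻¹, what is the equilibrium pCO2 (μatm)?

α₀ = 1 / (1 + K1/[H⁺] + K1K2/[H⁺]²) = 1 / (1 + 10^+1.93 + 10^+0.80)
   = 1 / (1 + 85.114 + 6.3096) = 1/92.423 = 0.01082
[CO2*] = α₀ × DIC = 0.01082 × 2.11 = 0.02283 mmol/kg
pCO2 = [CO2*]/KH = 2.283×10^-5 / 2.884×10^-2 = 792 μatm

pCO2 = 792 μatm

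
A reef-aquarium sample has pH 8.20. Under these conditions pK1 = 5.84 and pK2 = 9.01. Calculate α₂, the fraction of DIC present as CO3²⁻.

α₂ = 1 / (1 + [H⁺]/K2 + [H⁺]²/(K1K2)) = 1 / (1 + 10^+0.81 + 10^-1.55)
   = 1 / (1 + 6.4565 + 0.028184) = 1/7.4847 = 0.1336

α₂ = 0.134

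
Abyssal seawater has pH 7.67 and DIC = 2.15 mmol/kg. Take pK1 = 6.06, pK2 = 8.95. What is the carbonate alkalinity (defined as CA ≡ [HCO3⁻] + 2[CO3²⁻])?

CA = 2.21 mmol/kg

CA = [HCO3⁻] + 2[CO3²⁻] = (α₁ + 2α₂)·DIC
At pH 7.67: [H⁺]/K1 = 10^-1.61 = 0.024547, K2/[H⁺] = 10^-1.28 = 0.052481
α₁ = 1/(1 + 0.024547 + 0.052481) = 1/1.0770 = 0.9285; α₂ = α₁·K2/[H⁺] = 0.04873
α₁ + 2α₂ = 1.0259
CA = 1.0259 × 2.15 = 2.21 mmol/kg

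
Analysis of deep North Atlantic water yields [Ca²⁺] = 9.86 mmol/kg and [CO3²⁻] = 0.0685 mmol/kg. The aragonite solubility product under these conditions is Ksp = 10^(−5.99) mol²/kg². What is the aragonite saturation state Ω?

Ksp = 10^(−5.99) = 1.023×10^-6
Ω = [Ca²⁺][CO3²⁻]/Ksp = (9.86×10^-3)(0.0685×10^-3) / 1.023×10^-6 = 0.660

Ω = 0.660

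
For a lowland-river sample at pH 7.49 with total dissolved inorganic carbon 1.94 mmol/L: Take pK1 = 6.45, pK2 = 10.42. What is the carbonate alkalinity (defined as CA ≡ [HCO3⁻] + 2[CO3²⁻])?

CA = [HCO3⁻] + 2[CO3²⁻] = (α₁ + 2α₂)·DIC
At pH 7.49: [H⁺]/K1 = 10^-1.04 = 0.091201, K2/[H⁺] = 10^-2.93 = 0.0011749
α₁ = 1/(1 + 0.091201 + 0.0011749) = 1/1.0924 = 0.9154; α₂ = α₁·K2/[H⁺] = 0.001076
α₁ + 2α₂ = 0.9176
CA = 0.9176 × 1.94 = 1.78 mmol/L

CA = 1.78 mmol/L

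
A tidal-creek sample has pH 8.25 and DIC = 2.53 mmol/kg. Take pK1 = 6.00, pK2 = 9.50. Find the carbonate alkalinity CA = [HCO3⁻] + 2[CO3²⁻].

CA = [HCO3⁻] + 2[CO3²⁻] = (α₁ + 2α₂)·DIC
At pH 8.25: [H⁺]/K1 = 10^-2.25 = 0.0056234, K2/[H⁺] = 10^-1.25 = 0.056234
α₁ = 1/(1 + 0.0056234 + 0.056234) = 1/1.0619 = 0.9417; α₂ = α₁·K2/[H⁺] = 0.05296
α₁ + 2α₂ = 1.0477
CA = 1.0477 × 2.53 = 2.65 mmol/kg

CA = 2.65 mmol/kg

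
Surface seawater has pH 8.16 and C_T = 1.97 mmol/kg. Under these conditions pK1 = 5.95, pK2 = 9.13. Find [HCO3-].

[HCO3⁻] = 1.77 mmol/kg

α₁ = 1 / (1 + [H⁺]/K1 + K2/[H⁺]) = 1 / (1 + 10^-2.21 + 10^-0.97)
   = 1 / (1 + 0.0061660 + 0.10715) = 1/1.1133 = 0.8982
[HCO3⁻] = α₁ × DIC = 0.8982 × 1.97 = 1.77 mmol/kg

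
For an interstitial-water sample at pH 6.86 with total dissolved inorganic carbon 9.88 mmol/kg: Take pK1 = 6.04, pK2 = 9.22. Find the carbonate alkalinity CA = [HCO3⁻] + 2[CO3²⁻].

CA = [HCO3⁻] + 2[CO3²⁻] = (α₁ + 2α₂)·DIC
At pH 6.86: [H⁺]/K1 = 10^-0.82 = 0.15136, K2/[H⁺] = 10^-2.36 = 0.0043652
α₁ = 1/(1 + 0.15136 + 0.0043652) = 1/1.1557 = 0.8653; α₂ = α₁·K2/[H⁺] = 0.003777
α₁ + 2α₂ = 0.8728
CA = 0.8728 × 9.88 = 8.62 mmol/kg

CA = 8.62 mmol/kg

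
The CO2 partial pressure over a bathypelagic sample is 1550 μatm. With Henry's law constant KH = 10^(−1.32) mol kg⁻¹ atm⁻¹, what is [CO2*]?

[CO2*] = 74.2 μmol/kg

KH = 10^(−1.32) = 4.786×10^-2 mol kg⁻¹ atm⁻¹
[CO2*] = KH · pCO2 = 4.786×10^-2 × 1550×10^-6 atm = 7.42×10^-5 mol/kg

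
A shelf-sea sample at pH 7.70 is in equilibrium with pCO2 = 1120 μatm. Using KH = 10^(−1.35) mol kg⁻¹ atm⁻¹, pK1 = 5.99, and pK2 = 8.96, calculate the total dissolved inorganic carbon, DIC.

DIC = 2.76 mmol/kg

[CO2*] = KH · pCO2 = 10^(−1.35) × 1120×10^-6 = 5.003×10^-5 mol/kg
α₀ = 1/(1 + K1/[H⁺] + K1K2/[H⁺]²) = 1/(1 + 10^+1.71 + 10^+0.45) = 0.01815
DIC = [CO2*]/α₀ = 5.003×10^-5 / 0.01815 = 2.76 mmol/kg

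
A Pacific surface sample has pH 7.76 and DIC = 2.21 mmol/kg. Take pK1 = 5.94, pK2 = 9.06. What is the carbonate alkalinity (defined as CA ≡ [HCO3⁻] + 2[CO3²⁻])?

CA = [HCO3⁻] + 2[CO3²⁻] = (α₁ + 2α₂)·DIC
At pH 7.76: [H⁺]/K1 = 10^-1.82 = 0.015136, K2/[H⁺] = 10^-1.30 = 0.050119
α₁ = 1/(1 + 0.015136 + 0.050119) = 1/1.0653 = 0.9387; α₂ = α₁·K2/[H⁺] = 0.04705
α₁ + 2α₂ = 1.0328
CA = 1.0328 × 2.21 = 2.28 mmol/kg

CA = 2.28 mmol/kg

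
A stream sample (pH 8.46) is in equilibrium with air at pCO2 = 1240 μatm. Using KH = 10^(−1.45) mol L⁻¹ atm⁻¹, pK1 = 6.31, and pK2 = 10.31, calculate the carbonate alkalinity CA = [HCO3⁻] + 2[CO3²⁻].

[CO2*] = KH · pCO2 = 10^(−1.45) × 1240×10^-6 = 4.400×10^-5 mol/L
α₀ = 1/(1 + K1/[H⁺] + K1K2/[H⁺]²) = 1/(1 + 10^+2.15 + 10^+0.30) = 0.006932
DIC = [CO2*]/α₀ = 4.400×10^-5 / 0.006932 = 6.347 mmol/L
CA = (α₁ + 2α₂)·DIC = (0.9792 + 2×0.01383) × 6.347 = 6.39 mmol/L

CA = 6.39 mmol/L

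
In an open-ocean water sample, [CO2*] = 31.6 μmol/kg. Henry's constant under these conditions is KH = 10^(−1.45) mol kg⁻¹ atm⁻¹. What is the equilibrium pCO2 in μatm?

KH = 10^(−1.45) = 3.548×10^-2 mol kg⁻¹ atm⁻¹
pCO2 = [CO2*]/KH = 31.6×10^-6 / 3.548×10^-2 = 8.91×10^-4 atm = 891 μatm

pCO2 = 891 μatm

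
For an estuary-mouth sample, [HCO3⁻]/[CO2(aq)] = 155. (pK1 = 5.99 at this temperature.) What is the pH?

pH = 8.18

From K1 = [H⁺][HCO3⁻]/[CO2(aq)]:  pH = pK1 + log₁₀([HCO3⁻]/[CO2(aq)])
log₁₀(155) = +2.190
pH = 5.99 + (+2.190) = 8.18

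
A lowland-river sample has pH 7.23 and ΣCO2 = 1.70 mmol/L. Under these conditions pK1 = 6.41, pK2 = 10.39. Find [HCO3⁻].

[HCO3⁻] = 1.48 mmol/L

α₁ = 1 / (1 + [H⁺]/K1 + K2/[H⁺]) = 1 / (1 + 10^-0.82 + 10^-3.16)
   = 1 / (1 + 0.15136 + 0.00069183) = 1/1.1520 = 0.8680
[HCO3⁻] = α₁ × DIC = 0.8680 × 1.70 = 1.48 mmol/L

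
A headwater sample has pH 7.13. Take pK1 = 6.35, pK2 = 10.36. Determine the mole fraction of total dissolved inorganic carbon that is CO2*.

α₀ = 1 / (1 + K1/[H⁺] + K1K2/[H⁺]²) = 1 / (1 + 10^+0.78 + 10^-2.45)
   = 1 / (1 + 6.0256 + 0.0035481) = 1/7.0291 = 0.1423

α₀ = 0.142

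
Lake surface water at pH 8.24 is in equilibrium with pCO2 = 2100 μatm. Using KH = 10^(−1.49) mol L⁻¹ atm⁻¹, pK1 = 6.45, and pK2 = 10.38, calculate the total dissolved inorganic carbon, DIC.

[CO2*] = KH · pCO2 = 10^(−1.49) × 2100×10^-6 = 6.795×10^-5 mol/L
α₀ = 1/(1 + K1/[H⁺] + K1K2/[H⁺]²) = 1/(1 + 10^+1.79 + 10^-0.35) = 0.01585
DIC = [CO2*]/α₀ = 6.795×10^-5 / 0.01585 = 4.29 mmol/L

DIC = 4.29 mmol/L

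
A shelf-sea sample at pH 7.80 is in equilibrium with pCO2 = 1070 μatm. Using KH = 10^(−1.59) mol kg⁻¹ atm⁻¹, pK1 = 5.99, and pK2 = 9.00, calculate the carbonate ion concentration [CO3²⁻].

[CO3²⁻] = 0.112 mmol/kg

[CO2*] = KH · pCO2 = 10^(−1.59) × 1070×10^-6 = 2.750×10^-5 mol/kg
α₀ = 1/(1 + K1/[H⁺] + K1K2/[H⁺]²) = 1/(1 + 10^+1.81 + 10^+0.61) = 0.01436
DIC = [CO2*]/α₀ = 2.750×10^-5 / 0.01436 = 1.915 mmol/kg
[CO3²⁻] = α₂·DIC; α₂ = 0.05850, so [CO3²⁻] = 0.05850 × 1.915 = 0.112 mmol/kg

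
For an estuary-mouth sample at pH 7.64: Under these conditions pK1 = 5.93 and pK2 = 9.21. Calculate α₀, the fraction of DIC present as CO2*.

α₀ = 1 / (1 + K1/[H⁺] + K1K2/[H⁺]²) = 1 / (1 + 10^+1.71 + 10^+0.14)
   = 1 / (1 + 51.286 + 1.3804) = 1/53.667 = 0.01863

α₀ = 0.0186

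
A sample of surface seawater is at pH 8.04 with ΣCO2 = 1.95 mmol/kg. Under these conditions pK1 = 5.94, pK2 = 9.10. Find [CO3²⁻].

[CO3²⁻] = 0.155 mmol/kg

α₂ = 1 / (1 + [H⁺]/K2 + [H⁺]²/(K1K2)) = 1 / (1 + 10^+1.06 + 10^-1.04)
   = 1 / (1 + 11.482 + 0.091201) = 1/12.573 = 0.07954
[CO3²⁻] = α₂ × DIC = 0.07954 × 1.95 = 0.155 mmol/kg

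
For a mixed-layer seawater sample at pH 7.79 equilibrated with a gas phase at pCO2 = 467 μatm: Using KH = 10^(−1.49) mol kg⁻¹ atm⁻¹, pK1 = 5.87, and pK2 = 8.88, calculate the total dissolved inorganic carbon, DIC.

DIC = 1.37 mmol/kg

[CO2*] = KH · pCO2 = 10^(−1.49) × 467×10^-6 = 1.511×10^-5 mol/kg
α₀ = 1/(1 + K1/[H⁺] + K1K2/[H⁺]²) = 1/(1 + 10^+1.92 + 10^+0.83) = 0.01100
DIC = [CO2*]/α₀ = 1.511×10^-5 / 0.01100 = 1.37 mmol/kg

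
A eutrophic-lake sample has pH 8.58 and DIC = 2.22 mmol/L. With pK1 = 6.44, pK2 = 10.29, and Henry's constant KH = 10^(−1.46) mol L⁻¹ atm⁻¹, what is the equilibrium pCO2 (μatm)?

α₀ = 1 / (1 + K1/[H⁺] + K1K2/[H⁺]²) = 1 / (1 + 10^+2.14 + 10^+0.43)
   = 1 / (1 + 138.04 + 2.6915) = 1/141.73 = 0.007056
[CO2*] = α₀ × DIC = 0.007056 × 2.22 = 0.01566 mmol/L = 15.66 μmol/L
pCO2 = [CO2*]/KH = 1.566×10^-5 / 3.467×10^-2 = 452 μatm

pCO2 = 452 μatm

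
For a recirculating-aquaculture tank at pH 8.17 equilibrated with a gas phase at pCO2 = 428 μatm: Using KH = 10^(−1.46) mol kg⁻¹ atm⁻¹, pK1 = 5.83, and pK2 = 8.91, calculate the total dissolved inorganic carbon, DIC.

DIC = 3.85 mmol/kg

[CO2*] = KH · pCO2 = 10^(−1.46) × 428×10^-6 = 1.484×10^-5 mol/kg
α₀ = 1/(1 + K1/[H⁺] + K1K2/[H⁺]²) = 1/(1 + 10^+2.34 + 10^+1.60) = 0.003852
DIC = [CO2*]/α₀ = 1.484×10^-5 / 0.003852 = 3.85 mmol/kg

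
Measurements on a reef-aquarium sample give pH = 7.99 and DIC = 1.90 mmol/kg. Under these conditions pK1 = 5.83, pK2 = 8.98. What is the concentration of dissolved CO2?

[CO2*] = 11.9 μmol/kg

α₀ = 1 / (1 + K1/[H⁺] + K1K2/[H⁺]²) = 1 / (1 + 10^+2.16 + 10^+1.17)
   = 1 / (1 + 144.54 + 14.791) = 1/160.34 = 0.006237
[CO2*] = α₀ × DIC = 0.006237 × 1.90 = 0.0119 mmol/kg = 11.9 μmol/kg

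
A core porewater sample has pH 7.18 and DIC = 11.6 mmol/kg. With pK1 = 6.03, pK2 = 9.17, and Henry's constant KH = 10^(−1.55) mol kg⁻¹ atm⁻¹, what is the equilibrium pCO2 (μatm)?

pCO2 = 2.70×10^4 μatm

α₀ = 1 / (1 + K1/[H⁺] + K1K2/[H⁺]²) = 1 / (1 + 10^+1.15 + 10^-0.84)
   = 1 / (1 + 14.125 + 0.14454) = 1/15.270 = 0.06549
[CO2*] = α₀ × DIC = 0.06549 × 11.6 = 0.7597 mmol/kg
pCO2 = [CO2*]/KH = 7.597×10^-4 / 2.818×10^-2 = 2.70×10^4 μatm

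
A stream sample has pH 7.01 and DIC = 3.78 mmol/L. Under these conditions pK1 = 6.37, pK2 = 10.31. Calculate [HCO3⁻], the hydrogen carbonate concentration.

α₁ = 1 / (1 + [H⁺]/K1 + K2/[H⁺]) = 1 / (1 + 10^-0.64 + 10^-3.30)
   = 1 / (1 + 0.22909 + 0.00050119) = 1/1.2296 = 0.8133
[HCO3⁻] = α₁ × DIC = 0.8133 × 3.78 = 3.07 mmol/L

[HCO3⁻] = 3.07 mmol/L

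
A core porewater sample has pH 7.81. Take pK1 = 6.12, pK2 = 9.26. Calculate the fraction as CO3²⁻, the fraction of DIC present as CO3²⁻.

α₂ = 1 / (1 + [H⁺]/K2 + [H⁺]²/(K1K2)) = 1 / (1 + 10^+1.45 + 10^-0.24)
   = 1 / (1 + 28.184 + 0.57544) = 1/29.759 = 0.03360

α₂ = 0.0336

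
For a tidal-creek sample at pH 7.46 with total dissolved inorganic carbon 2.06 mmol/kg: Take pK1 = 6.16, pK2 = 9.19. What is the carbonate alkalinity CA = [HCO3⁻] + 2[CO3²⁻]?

CA = [HCO3⁻] + 2[CO3²⁻] = (α₁ + 2α₂)·DIC
At pH 7.46: [H⁺]/K1 = 10^-1.30 = 0.050119, K2/[H⁺] = 10^-1.73 = 0.018621
α₁ = 1/(1 + 0.050119 + 0.018621) = 1/1.0687 = 0.9357; α₂ = α₁·K2/[H⁺] = 0.01742
α₁ + 2α₂ = 0.9705
CA = 0.9705 × 2.06 = 2.00 mmol/kg

CA = 2.00 mmol/kg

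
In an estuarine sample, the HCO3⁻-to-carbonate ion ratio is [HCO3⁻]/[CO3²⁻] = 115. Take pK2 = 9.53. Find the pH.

From K2 = [H⁺][CO3²⁻]/[HCO3⁻]:  pH = pK2 − log₁₀([HCO3⁻]/[CO3²⁻])
log₁₀(115) = +2.061
pH = 9.53 − (+2.061) = 7.47

pH = 7.47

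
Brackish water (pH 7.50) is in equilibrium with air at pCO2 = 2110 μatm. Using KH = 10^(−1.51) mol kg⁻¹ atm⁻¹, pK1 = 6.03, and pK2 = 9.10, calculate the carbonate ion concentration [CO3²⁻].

[CO2*] = KH · pCO2 = 10^(−1.51) × 2110×10^-6 = 6.521×10^-5 mol/kg
α₀ = 1/(1 + K1/[H⁺] + K1K2/[H⁺]²) = 1/(1 + 10^+1.47 + 10^-0.13) = 0.03200
DIC = [CO2*]/α₀ = 6.521×10^-5 / 0.03200 = 2.038 mmol/kg
[CO3²⁻] = α₂·DIC; α₂ = 0.02372, so [CO3²⁻] = 0.02372 × 2.038 = 0.0483 mmol/kg

[CO3²⁻] = 0.0483 mmol/kg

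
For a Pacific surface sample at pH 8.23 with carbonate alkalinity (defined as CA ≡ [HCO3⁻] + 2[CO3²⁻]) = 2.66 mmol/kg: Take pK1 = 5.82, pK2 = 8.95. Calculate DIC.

DIC = 2.30 mmol/kg

CA = [HCO3⁻] + 2[CO3²⁻] = (α₁ + 2α₂)·DIC
At pH 8.23: [H⁺]/K1 = 10^-2.41 = 0.0038905, K2/[H⁺] = 10^-0.72 = 0.19055
α₁ = 1/(1 + 0.0038905 + 0.19055) = 1/1.1944 = 0.8372; α₂ = α₁·K2/[H⁺] = 0.1595
α₁ + 2α₂ = 1.1563
DIC = CA / (α₁ + 2α₂) = 2.66 / 1.1563 = 2.30 mmol/kg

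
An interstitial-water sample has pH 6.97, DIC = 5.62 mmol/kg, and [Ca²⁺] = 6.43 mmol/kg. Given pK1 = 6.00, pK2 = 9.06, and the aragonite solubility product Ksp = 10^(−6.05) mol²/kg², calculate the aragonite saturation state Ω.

α₂ = 1 / (1 + [H⁺]/K2 + [H⁺]²/(K1K2)) = 1 / (1 + 10^+2.09 + 10^+1.12)
   = 1 / (1 + 123.03 + 13.183) = 1/137.21 = 0.007288
[CO3²⁻] = α₂ × DIC = 0.007288 × 5.62 = 0.04096 mmol/kg
Ksp = 10^(−6.05) = 8.913×10^-7
Ω = [Ca²⁺][CO3²⁻]/Ksp = (6.43×10^-3)(4.096×10^-5) / 8.913×10^-7 = 0.296

Ω = 0.296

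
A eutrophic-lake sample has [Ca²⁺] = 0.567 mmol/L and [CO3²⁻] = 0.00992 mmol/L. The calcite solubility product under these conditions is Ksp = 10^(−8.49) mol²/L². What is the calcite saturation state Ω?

Ksp = 10^(−8.49) = 3.236×10^-9
Ω = [Ca²⁺][CO3²⁻]/Ksp = (0.567×10^-3)(0.00992×10^-3) / 3.236×10^-9 = 1.74

Ω = 1.74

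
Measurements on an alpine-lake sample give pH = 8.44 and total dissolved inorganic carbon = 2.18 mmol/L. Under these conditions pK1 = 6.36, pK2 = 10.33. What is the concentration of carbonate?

α₂ = 1 / (1 + [H⁺]/K2 + [H⁺]²/(K1K2)) = 1 / (1 + 10^+1.89 + 10^-0.19)
   = 1 / (1 + 77.625 + 0.64565) = 1/79.270 = 0.01262
[CO3²⁻] = α₂ × DIC = 0.01262 × 2.18 = 0.0275 mmol/L

[CO3²⁻] = 0.0275 mmol/L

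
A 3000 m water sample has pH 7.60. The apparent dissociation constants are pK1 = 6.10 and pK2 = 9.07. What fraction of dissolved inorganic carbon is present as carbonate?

α₂ = 0.0318

α₂ = 1 / (1 + [H⁺]/K2 + [H⁺]²/(K1K2)) = 1 / (1 + 10^+1.47 + 10^-0.03)
   = 1 / (1 + 29.512 + 0.93325) = 1/31.445 = 0.03180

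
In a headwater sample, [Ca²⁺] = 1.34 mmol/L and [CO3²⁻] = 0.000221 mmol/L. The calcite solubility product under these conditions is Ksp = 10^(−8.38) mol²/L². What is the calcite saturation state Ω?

Ksp = 10^(−8.38) = 4.169×10^-9
Ω = [Ca²⁺][CO3²⁻]/Ksp = (1.34×10^-3)(0.000221×10^-3) / 4.169×10^-9 = 0.0710

Ω = 0.0710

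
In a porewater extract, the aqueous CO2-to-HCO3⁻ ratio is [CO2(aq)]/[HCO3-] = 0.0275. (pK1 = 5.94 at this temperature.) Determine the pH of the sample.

From K1 = [H⁺][HCO3-]/[CO2(aq)]:  pH = pK1 − log₁₀([CO2(aq)]/[HCO3-])
log₁₀(0.0275) = -1.561
pH = 5.94 − (-1.561) = 7.50

pH = 7.50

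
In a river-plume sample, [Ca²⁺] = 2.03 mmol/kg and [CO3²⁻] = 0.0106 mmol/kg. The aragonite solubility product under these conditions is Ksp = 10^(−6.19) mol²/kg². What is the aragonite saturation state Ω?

Ksp = 10^(−6.19) = 6.457×10^-7
Ω = [Ca²⁺][CO3²⁻]/Ksp = (2.03×10^-3)(0.0106×10^-3) / 6.457×10^-7 = 0.0333

Ω = 0.0333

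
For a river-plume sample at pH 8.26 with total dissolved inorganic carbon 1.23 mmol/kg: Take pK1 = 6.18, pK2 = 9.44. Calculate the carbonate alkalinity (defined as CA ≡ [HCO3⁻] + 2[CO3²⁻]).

CA = 1.30 mmol/kg

CA = [HCO3⁻] + 2[CO3²⁻] = (α₁ + 2α₂)·DIC
At pH 8.26: [H⁺]/K1 = 10^-2.08 = 0.0083176, K2/[H⁺] = 10^-1.18 = 0.066069
α₁ = 1/(1 + 0.0083176 + 0.066069) = 1/1.0744 = 0.9308; α₂ = α₁·K2/[H⁺] = 0.06149
α₁ + 2α₂ = 1.0538
CA = 1.0538 × 1.23 = 1.30 mmol/kg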